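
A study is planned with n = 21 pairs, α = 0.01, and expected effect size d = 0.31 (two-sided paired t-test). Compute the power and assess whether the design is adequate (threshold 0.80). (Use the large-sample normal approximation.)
Power ≈ 0.12; the study is underpowered (power < 0.80)

Power calculation (paired t-test, normal approximation):
z_β = d · √n - z_{α/2}
z_β = 0.31 · √21 - 2.576
z_β = 0.31 · 4.583 - 2.576
z_β = -1.155

Power = Φ(z_β) = Φ(-1.155) ≈ 0.124

Effect size d = 0.31 is small by Cohen's convention (0.2/0.5/0.8).

Threshold: power ≥ 0.80 is conventionally adequate.
Power ≈ 0.12 → the study is underpowered (power < 0.80).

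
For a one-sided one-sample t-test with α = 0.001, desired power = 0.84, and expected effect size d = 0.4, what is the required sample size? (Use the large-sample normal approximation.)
n = 105

Sample size formula (one-sample t-test, normal approximation):
n = ((z_α + z_β) / d)²

z_α = 3.090 (for α = 0.001, one-sided)
z_β = 0.994 (for power = 0.84)
d = 0.4

n = ((3.090 + 0.994) / 0.4)²
n = (10.210)²
n ≈ 104.24
Round up to the next whole number: n = 105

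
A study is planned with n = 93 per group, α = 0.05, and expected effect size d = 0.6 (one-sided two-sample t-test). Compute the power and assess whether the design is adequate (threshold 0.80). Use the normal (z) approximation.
Power ≈ 0.99; the study is adequately powered (power ≥ 0.80)

Power calculation (two-sample t-test, normal approximation):
z_β = d · √(n/2) - z_α
z_β = 0.6 · √(93/2) - 1.645
z_β = 0.6 · 6.819 - 1.645
z_β = 2.447

Power = Φ(z_β) = Φ(2.447) ≈ 0.993

Effect size d = 0.6 is medium by Cohen's convention (0.2/0.5/0.8).

Threshold: power ≥ 0.80 is conventionally adequate.
Power ≈ 0.99 → the study is adequately powered (power ≥ 0.80).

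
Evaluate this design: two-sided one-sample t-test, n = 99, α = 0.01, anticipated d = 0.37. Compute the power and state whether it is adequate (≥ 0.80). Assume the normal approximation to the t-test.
Power ≈ 0.87; the study is adequately powered (power ≥ 0.80)

Power calculation (one-sample t-test, normal approximation):
z_β = d · √n - z_{α/2}
z_β = 0.37 · √99 - 2.576
z_β = 0.37 · 9.950 - 2.576
z_β = 1.106

Power = Φ(z_β) = Φ(1.106) ≈ 0.866

Effect size d = 0.37 is small by Cohen's convention (0.2/0.5/0.8).

Threshold: power ≥ 0.80 is conventionally adequate.
Power ≈ 0.87 → the study is adequately powered (power ≥ 0.80).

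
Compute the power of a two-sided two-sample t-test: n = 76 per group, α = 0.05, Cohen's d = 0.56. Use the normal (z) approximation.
Power ≈ 0.93

Power calculation (two-sample t-test, normal approximation):
z_β = d · √(n/2) - z_{α/2}
z_β = 0.56 · √(76/2) - 1.960
z_β = 0.56 · 6.164 - 1.960
z_β = 1.492

Power = Φ(z_β) = Φ(1.492) ≈ 0.932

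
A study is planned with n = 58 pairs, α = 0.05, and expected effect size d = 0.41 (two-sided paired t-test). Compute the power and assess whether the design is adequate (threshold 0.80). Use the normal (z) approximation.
Power ≈ 0.88; the study is adequately powered (power ≥ 0.80)

Power calculation (paired t-test, normal approximation):
z_β = d · √n - z_{α/2}
z_β = 0.41 · √58 - 1.960
z_β = 0.41 · 7.616 - 1.960
z_β = 1.163

Power = Φ(z_β) = Φ(1.163) ≈ 0.877

Effect size d = 0.41 is small by Cohen's convention (0.2/0.5/0.8).

Threshold: power ≥ 0.80 is conventionally adequate.
Power ≈ 0.88 → the study is adequately powered (power ≥ 0.80).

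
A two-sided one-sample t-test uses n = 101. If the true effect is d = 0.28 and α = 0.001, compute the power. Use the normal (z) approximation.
Power ≈ 0.32

Power calculation (one-sample t-test, normal approximation):
z_β = d · √n - z_{α/2}
z_β = 0.28 · √101 - 3.291
z_β = 0.28 · 10.050 - 3.291
z_β = -0.477

Power = Φ(z_β) = Φ(-0.477) ≈ 0.317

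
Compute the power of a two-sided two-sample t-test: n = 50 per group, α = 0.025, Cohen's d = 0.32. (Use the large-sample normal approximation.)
Power ≈ 0.26

Power calculation (two-sample t-test, normal approximation):
z_β = d · √(n/2) - z_{α/2}
z_β = 0.32 · √(50/2) - 2.241
z_β = 0.32 · 5.000 - 2.241
z_β = -0.641

Power = Φ(z_β) = Φ(-0.641) ≈ 0.261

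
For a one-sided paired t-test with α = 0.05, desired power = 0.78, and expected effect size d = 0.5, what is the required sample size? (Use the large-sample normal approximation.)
n = 24 pairs

Sample size formula (paired t-test, normal approximation):
n = ((z_α + z_β) / d)²

z_α = 1.645 (for α = 0.05, one-sided)
z_β = 0.772 (for power = 0.78)
d = 0.5

n = ((1.645 + 0.772) / 0.5)²
n = (4.834)²
n ≈ 23.37
Round up to the next whole number: n = 24 pairs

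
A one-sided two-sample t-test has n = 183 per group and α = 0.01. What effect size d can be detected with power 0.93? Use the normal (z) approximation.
d ≈ 0.40

Minimum detectable effect (two-sample t-test, normal approximation):
d = (z_α + z_β) / √(n/2)
d = (2.326 + 1.476) / √(183/2)
d = 3.802 / 9.566
d ≈ 0.40

By Cohen's convention (0.2 small / 0.5 medium / 0.8 large): small effect.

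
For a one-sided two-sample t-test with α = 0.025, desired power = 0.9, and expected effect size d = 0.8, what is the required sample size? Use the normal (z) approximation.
n = 33 per group

Sample size formula (two-sample t-test, normal approximation):
n = 2 · ((z_α + z_β) / d)²

z_α = 1.960 (for α = 0.025, one-sided)
z_β = 1.282 (for power = 0.9)
d = 0.8

n = 2 · ((1.960 + 1.282) / 0.8)²
n = 2 · (4.053)²
n ≈ 32.85
Round up to the next whole number: n = 33 per group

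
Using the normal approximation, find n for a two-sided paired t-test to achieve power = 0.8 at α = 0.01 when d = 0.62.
n = 31 pairs

Sample size formula (paired t-test, normal approximation):
n = ((z_{α/2} + z_β) / d)²

z_{α/2} = 2.576 (for α = 0.01, two-sided)
z_β = 0.842 (for power = 0.8)
d = 0.62

n = ((2.576 + 0.842) / 0.62)²
n = (5.513)²
n ≈ 30.39
Round up to the next whole number: n = 31 pairs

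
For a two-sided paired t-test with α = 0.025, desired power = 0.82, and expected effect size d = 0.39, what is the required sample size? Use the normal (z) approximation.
n = 66 pairs

Sample size formula (paired t-test, normal approximation):
n = ((z_{α/2} + z_β) / d)²

z_{α/2} = 2.241 (for α = 0.025, two-sided)
z_β = 0.915 (for power = 0.82)
d = 0.39

n = ((2.241 + 0.915) / 0.39)²
n = (8.092)²
n ≈ 65.48
Round up to the next whole number: n = 66 pairs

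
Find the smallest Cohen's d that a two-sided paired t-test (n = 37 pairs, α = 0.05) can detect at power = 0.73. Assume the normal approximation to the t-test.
d ≈ 0.42

Minimum detectable effect (paired t-test, normal approximation):
d = (z_{α/2} + z_β) / √n
d = (1.960 + 0.613) / √37
d = 2.573 / 6.083
d ≈ 0.42

By Cohen's convention (0.2 small / 0.5 medium / 0.8 large): small effect.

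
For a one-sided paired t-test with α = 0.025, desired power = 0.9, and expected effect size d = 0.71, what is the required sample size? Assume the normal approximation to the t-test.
n = 21 pairs

Sample size formula (paired t-test, normal approximation):
n = ((z_α + z_β) / d)²

z_α = 1.960 (for α = 0.025, one-sided)
z_β = 1.282 (for power = 0.9)
d = 0.71

n = ((1.960 + 1.282) / 0.71)²
n = (4.566)²
n ≈ 20.85
Round up to the next whole number: n = 21 pairs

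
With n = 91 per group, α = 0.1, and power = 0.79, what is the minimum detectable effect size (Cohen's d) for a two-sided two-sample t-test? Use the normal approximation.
d ≈ 0.36

Minimum detectable effect (two-sample t-test, normal approximation):
d = (z_{α/2} + z_β) / √(n/2)
d = (1.645 + 0.806) / √(91/2)
d = 2.451 / 6.745
d ≈ 0.36

By Cohen's convention (0.2 small / 0.5 medium / 0.8 large): small effect.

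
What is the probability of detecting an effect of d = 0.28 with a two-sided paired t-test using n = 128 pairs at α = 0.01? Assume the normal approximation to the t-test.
Power ≈ 0.72

Power calculation (paired t-test, normal approximation):
z_β = d · √n - z_{α/2}
z_β = 0.28 · √128 - 2.576
z_β = 0.28 · 11.314 - 2.576
z_β = 0.592

Power = Φ(z_β) = Φ(0.592) ≈ 0.723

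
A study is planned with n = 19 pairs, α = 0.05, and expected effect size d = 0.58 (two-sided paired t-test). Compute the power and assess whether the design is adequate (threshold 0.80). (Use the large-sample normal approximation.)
Power ≈ 0.72; the study is underpowered (power < 0.80)

Power calculation (paired t-test, normal approximation):
z_β = d · √n - z_{α/2}
z_β = 0.58 · √19 - 1.960
z_β = 0.58 · 4.359 - 1.960
z_β = 0.568

Power = Φ(z_β) = Φ(0.568) ≈ 0.715

Effect size d = 0.58 is medium by Cohen's convention (0.2/0.5/0.8).

Threshold: power ≥ 0.80 is conventionally adequate.
Power ≈ 0.72 → the study is underpowered (power < 0.80).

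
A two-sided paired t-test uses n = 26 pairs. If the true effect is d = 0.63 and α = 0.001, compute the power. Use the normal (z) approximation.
Power ≈ 0.47

Power calculation (paired t-test, normal approximation):
z_β = d · √n - z_{α/2}
z_β = 0.63 · √26 - 3.291
z_β = 0.63 · 5.099 - 3.291
z_β = -0.078

Power = Φ(z_β) = Φ(-0.078) ≈ 0.469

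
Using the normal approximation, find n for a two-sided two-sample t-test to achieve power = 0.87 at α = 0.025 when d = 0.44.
n = 118 per group

Sample size formula (two-sample t-test, normal approximation):
n = 2 · ((z_{α/2} + z_β) / d)²

z_{α/2} = 2.241 (for α = 0.025, two-sided)
z_β = 1.126 (for power = 0.87)
d = 0.44

n = 2 · ((2.241 + 1.126) / 0.44)²
n = 2 · (7.652)²
n ≈ 117.11
Round up to the next whole number: n = 118 per group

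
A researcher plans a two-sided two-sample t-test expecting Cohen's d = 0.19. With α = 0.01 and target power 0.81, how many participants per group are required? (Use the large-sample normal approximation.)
n = 661 per group

Sample size formula (two-sample t-test, normal approximation):
n = 2 · ((z_{α/2} + z_β) / d)²

z_{α/2} = 2.576 (for α = 0.01, two-sided)
z_β = 0.878 (for power = 0.81)
d = 0.19

n = 2 · ((2.576 + 0.878) / 0.19)²
n = 2 · (18.179)²
n ≈ 660.95
Round up to the next whole number: n = 661 per group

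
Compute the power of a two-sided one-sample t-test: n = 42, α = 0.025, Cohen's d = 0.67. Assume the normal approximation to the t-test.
Power ≈ 0.98

Power calculation (one-sample t-test, normal approximation):
z_β = d · √n - z_{α/2}
z_β = 0.67 · √42 - 2.241
z_β = 0.67 · 6.481 - 2.241
z_β = 2.101

Power = Φ(z_β) = Φ(2.101) ≈ 0.982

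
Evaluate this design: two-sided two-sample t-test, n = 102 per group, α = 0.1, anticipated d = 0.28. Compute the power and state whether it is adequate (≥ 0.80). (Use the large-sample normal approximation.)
Power ≈ 0.64; the study is underpowered (power < 0.80)

Power calculation (two-sample t-test, normal approximation):
z_β = d · √(n/2) - z_{α/2}
z_β = 0.28 · √(102/2) - 1.645
z_β = 0.28 · 7.141 - 1.645
z_β = 0.355

Power = Φ(z_β) = Φ(0.355) ≈ 0.639

Effect size d = 0.28 is small by Cohen's convention (0.2/0.5/0.8).

Threshold: power ≥ 0.80 is conventionally adequate.
Power ≈ 0.64 → the study is underpowered (power < 0.80).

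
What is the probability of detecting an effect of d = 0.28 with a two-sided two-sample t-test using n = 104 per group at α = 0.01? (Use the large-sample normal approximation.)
Power ≈ 0.29

Power calculation (two-sample t-test, normal approximation):
z_β = d · √(n/2) - z_{α/2}
z_β = 0.28 · √(104/2) - 2.576
z_β = 0.28 · 7.211 - 2.576
z_β = -0.557

Power = Φ(z_β) = Φ(-0.557) ≈ 0.289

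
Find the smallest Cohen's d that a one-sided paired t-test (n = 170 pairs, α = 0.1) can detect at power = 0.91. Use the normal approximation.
d ≈ 0.20

Minimum detectable effect (paired t-test, normal approximation):
d = (z_α + z_β) / √n
d = (1.282 + 1.341) / √170
d = 2.622 / 13.038
d ≈ 0.20

By Cohen's convention (0.2 small / 0.5 medium / 0.8 large): small effect.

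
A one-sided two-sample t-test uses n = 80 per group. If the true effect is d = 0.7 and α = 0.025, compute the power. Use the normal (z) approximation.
Power ≈ 0.99

Power calculation (two-sample t-test, normal approximation):
z_β = d · √(n/2) - z_α
z_β = 0.7 · √(80/2) - 1.960
z_β = 0.7 · 6.325 - 1.960
z_β = 2.467

Power = Φ(z_β) = Φ(2.467) ≈ 0.993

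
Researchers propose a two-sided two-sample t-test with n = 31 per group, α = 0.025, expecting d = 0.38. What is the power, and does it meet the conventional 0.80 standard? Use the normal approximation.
Power ≈ 0.23; the study is underpowered (power < 0.80)

Power calculation (two-sample t-test, normal approximation):
z_β = d · √(n/2) - z_{α/2}
z_β = 0.38 · √(31/2) - 2.241
z_β = 0.38 · 3.937 - 2.241
z_β = -0.745

Power = Φ(z_β) = Φ(-0.745) ≈ 0.228

Effect size d = 0.38 is small by Cohen's convention (0.2/0.5/0.8).

Threshold: power ≥ 0.80 is conventionally adequate.
Power ≈ 0.23 → the study is underpowered (power < 0.80).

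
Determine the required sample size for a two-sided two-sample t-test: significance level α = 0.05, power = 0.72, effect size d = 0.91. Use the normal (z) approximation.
n = 16 per group

Sample size formula (two-sample t-test, normal approximation):
n = 2 · ((z_{α/2} + z_β) / d)²

z_{α/2} = 1.960 (for α = 0.05, two-sided)
z_β = 0.583 (for power = 0.72)
d = 0.91

n = 2 · ((1.960 + 0.583) / 0.91)²
n = 2 · (2.795)²
n ≈ 15.62
Round up to the next whole number: n = 16 per group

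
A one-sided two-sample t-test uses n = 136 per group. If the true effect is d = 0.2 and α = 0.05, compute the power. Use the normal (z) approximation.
Power ≈ 0.50

Power calculation (two-sample t-test, normal approximation):
z_β = d · √(n/2) - z_α
z_β = 0.2 · √(136/2) - 1.645
z_β = 0.2 · 8.246 - 1.645
z_β = 0.004

Power = Φ(z_β) = Φ(0.004) ≈ 0.502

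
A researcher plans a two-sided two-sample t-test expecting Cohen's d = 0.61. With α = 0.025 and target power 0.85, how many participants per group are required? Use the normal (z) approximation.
n = 58 per group

Sample size formula (two-sample t-test, normal approximation):
n = 2 · ((z_{α/2} + z_β) / d)²

z_{α/2} = 2.241 (for α = 0.025, two-sided)
z_β = 1.036 (for power = 0.85)
d = 0.61

n = 2 · ((2.241 + 1.036) / 0.61)²
n = 2 · (5.372)²
n ≈ 57.72
Round up to the next whole number: n = 58 per group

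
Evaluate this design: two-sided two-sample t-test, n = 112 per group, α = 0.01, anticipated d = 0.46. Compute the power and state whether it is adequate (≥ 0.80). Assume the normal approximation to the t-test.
Power ≈ 0.81; the study is adequately powered (power ≥ 0.80)

Power calculation (two-sample t-test, normal approximation):
z_β = d · √(n/2) - z_{α/2}
z_β = 0.46 · √(112/2) - 2.576
z_β = 0.46 · 7.483 - 2.576
z_β = 0.866

Power = Φ(z_β) = Φ(0.866) ≈ 0.807

Effect size d = 0.46 is small by Cohen's convention (0.2/0.5/0.8).

Threshold: power ≥ 0.80 is conventionally adequate.
Power ≈ 0.81 → the study is adequately powered (power ≥ 0.80).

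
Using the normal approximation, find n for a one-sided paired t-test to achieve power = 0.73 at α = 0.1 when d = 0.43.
n = 20 pairs

Sample size formula (paired t-test, normal approximation):
n = ((z_α + z_β) / d)²

z_α = 1.282 (for α = 0.1, one-sided)
z_β = 0.613 (for power = 0.73)
d = 0.43

n = ((1.282 + 0.613) / 0.43)²
n = (4.407)²
n ≈ 19.42
Round up to the next whole number: n = 20 pairs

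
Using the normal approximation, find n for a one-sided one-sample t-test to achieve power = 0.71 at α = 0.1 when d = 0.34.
n = 30

Sample size formula (one-sample t-test, normal approximation):
n = ((z_α + z_β) / d)²

z_α = 1.282 (for α = 0.1, one-sided)
z_β = 0.553 (for power = 0.71)
d = 0.34

n = ((1.282 + 0.553) / 0.34)²
n = (5.397)²
n ≈ 29.13
Round up to the next whole number: n = 30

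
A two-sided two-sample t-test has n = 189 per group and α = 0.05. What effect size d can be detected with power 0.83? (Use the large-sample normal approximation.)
d ≈ 0.30

Minimum detectable effect (two-sample t-test, normal approximation):
d = (z_{α/2} + z_β) / √(n/2)
d = (1.960 + 0.954) / √(189/2)
d = 2.914 / 9.721
d ≈ 0.30

By Cohen's convention (0.2 small / 0.5 medium / 0.8 large): small effect.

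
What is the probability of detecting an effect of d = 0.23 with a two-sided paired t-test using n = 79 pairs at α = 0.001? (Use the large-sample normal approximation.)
Power ≈ 0.11

Power calculation (paired t-test, normal approximation):
z_β = d · √n - z_{α/2}
z_β = 0.23 · √79 - 3.291
z_β = 0.23 · 8.888 - 3.291
z_β = -1.246

Power = Φ(z_β) = Φ(-1.246) ≈ 0.106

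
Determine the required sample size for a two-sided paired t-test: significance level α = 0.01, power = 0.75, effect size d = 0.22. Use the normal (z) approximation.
n = 219 pairs

Sample size formula (paired t-test, normal approximation):
n = ((z_{α/2} + z_β) / d)²

z_{α/2} = 2.576 (for α = 0.01, two-sided)
z_β = 0.674 (for power = 0.75)
d = 0.22

n = ((2.576 + 0.674) / 0.22)²
n = (14.773)²
n ≈ 218.24
Round up to the next whole number: n = 219 pairs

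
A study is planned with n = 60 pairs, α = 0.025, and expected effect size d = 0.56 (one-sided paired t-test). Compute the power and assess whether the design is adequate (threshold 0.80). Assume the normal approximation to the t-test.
Power ≈ 0.99; the study is adequately powered (power ≥ 0.80)

Power calculation (paired t-test, normal approximation):
z_β = d · √n - z_α
z_β = 0.56 · √60 - 1.960
z_β = 0.56 · 7.746 - 1.960
z_β = 2.378

Power = Φ(z_β) = Φ(2.378) ≈ 0.991

Effect size d = 0.56 is medium by Cohen's convention (0.2/0.5/0.8).

Threshold: power ≥ 0.80 is conventionally adequate.
Power ≈ 0.99 → the study is adequately powered (power ≥ 0.80).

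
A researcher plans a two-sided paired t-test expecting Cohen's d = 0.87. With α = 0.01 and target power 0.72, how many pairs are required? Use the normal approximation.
n = 14 pairs

Sample size formula (paired t-test, normal approximation):
n = ((z_{α/2} + z_β) / d)²

z_{α/2} = 2.576 (for α = 0.01, two-sided)
z_β = 0.583 (for power = 0.72)
d = 0.87

n = ((2.576 + 0.583) / 0.87)²
n = (3.631)²
n ≈ 13.18
Round up to the next whole number: n = 14 pairs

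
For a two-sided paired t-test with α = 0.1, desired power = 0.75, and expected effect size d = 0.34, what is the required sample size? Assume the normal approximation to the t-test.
n = 47 pairs

Sample size formula (paired t-test, normal approximation):
n = ((z_{α/2} + z_β) / d)²

z_{α/2} = 1.645 (for α = 0.1, two-sided)
z_β = 0.674 (for power = 0.75)
d = 0.34

n = ((1.645 + 0.674) / 0.34)²
n = (6.821)²
n ≈ 46.53
Round up to the next whole number: n = 47 pairs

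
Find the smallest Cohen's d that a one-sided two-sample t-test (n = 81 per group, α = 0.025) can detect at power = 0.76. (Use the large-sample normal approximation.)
d ≈ 0.42

Minimum detectable effect (two-sample t-test, normal approximation):
d = (z_α + z_β) / √(n/2)
d = (1.960 + 0.706) / √(81/2)
d = 2.666 / 6.364
d ≈ 0.42

By Cohen's convention (0.2 small / 0.5 medium / 0.8 large): small effect.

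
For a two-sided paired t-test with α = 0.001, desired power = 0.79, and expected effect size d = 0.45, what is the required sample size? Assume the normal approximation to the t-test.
n = 83 pairs

Sample size formula (paired t-test, normal approximation):
n = ((z_{α/2} + z_β) / d)²

z_{α/2} = 3.291 (for α = 0.001, two-sided)
z_β = 0.806 (for power = 0.79)
d = 0.45

n = ((3.291 + 0.806) / 0.45)²
n = (9.104)²
n ≈ 82.88
Round up to the next whole number: n = 83 pairs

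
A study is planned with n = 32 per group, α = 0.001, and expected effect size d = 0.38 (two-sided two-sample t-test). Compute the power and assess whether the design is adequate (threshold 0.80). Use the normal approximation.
Power ≈ 0.04; the study is underpowered (power < 0.80)

Power calculation (two-sample t-test, normal approximation):
z_β = d · √(n/2) - z_{α/2}
z_β = 0.38 · √(32/2) - 3.291
z_β = 0.38 · 4.000 - 3.291
z_β = -1.771

Power = Φ(z_β) = Φ(-1.771) ≈ 0.038

Effect size d = 0.38 is small by Cohen's convention (0.2/0.5/0.8).

Threshold: power ≥ 0.80 is conventionally adequate.
Power ≈ 0.04 → the study is underpowered (power < 0.80).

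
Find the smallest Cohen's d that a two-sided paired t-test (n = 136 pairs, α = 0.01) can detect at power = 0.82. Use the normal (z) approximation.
d ≈ 0.30

Minimum detectable effect (paired t-test, normal approximation):
d = (z_{α/2} + z_β) / √n
d = (2.576 + 0.915) / √136
d = 3.491 / 11.662
d ≈ 0.30

By Cohen's convention (0.2 small / 0.5 medium / 0.8 large): small effect.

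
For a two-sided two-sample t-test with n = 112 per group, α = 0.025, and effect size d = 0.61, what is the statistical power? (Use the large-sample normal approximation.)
Power ≈ 0.99

Power calculation (two-sample t-test, normal approximation):
z_β = d · √(n/2) - z_{α/2}
z_β = 0.61 · √(112/2) - 2.241
z_β = 0.61 · 7.483 - 2.241
z_β = 2.323

Power = Φ(z_β) = Φ(2.323) ≈ 0.990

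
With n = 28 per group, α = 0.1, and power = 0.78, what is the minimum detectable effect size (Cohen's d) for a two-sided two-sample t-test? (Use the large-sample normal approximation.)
d ≈ 0.65

Minimum detectable effect (two-sample t-test, normal approximation):
d = (z_{α/2} + z_β) / √(n/2)
d = (1.645 + 0.772) / √(28/2)
d = 2.417 / 3.742
d ≈ 0.65

By Cohen's convention (0.2 small / 0.5 medium / 0.8 large): medium effect.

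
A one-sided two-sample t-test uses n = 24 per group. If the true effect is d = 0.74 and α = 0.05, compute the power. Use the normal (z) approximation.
Power ≈ 0.82

Power calculation (two-sample t-test, normal approximation):
z_β = d · √(n/2) - z_α
z_β = 0.74 · √(24/2) - 1.645
z_β = 0.74 · 3.464 - 1.645
z_β = 0.919

Power = Φ(z_β) = Φ(0.919) ≈ 0.821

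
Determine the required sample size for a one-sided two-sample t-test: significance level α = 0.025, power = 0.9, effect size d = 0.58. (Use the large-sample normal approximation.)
n = 63 per group

Sample size formula (two-sample t-test, normal approximation):
n = 2 · ((z_α + z_β) / d)²

z_α = 1.960 (for α = 0.025, one-sided)
z_β = 1.282 (for power = 0.9)
d = 0.58

n = 2 · ((1.960 + 1.282) / 0.58)²
n = 2 · (5.590)²
n ≈ 62.50
Round up to the next whole number: n = 63 per group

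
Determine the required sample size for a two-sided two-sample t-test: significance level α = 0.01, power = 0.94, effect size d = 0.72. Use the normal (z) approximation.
n = 66 per group

Sample size formula (two-sample t-test, normal approximation):
n = 2 · ((z_{α/2} + z_β) / d)²

z_{α/2} = 2.576 (for α = 0.01, two-sided)
z_β = 1.555 (for power = 0.94)
d = 0.72

n = 2 · ((2.576 + 1.555) / 0.72)²
n = 2 · (5.738)²
n ≈ 65.85
Round up to the next whole number: n = 66 per group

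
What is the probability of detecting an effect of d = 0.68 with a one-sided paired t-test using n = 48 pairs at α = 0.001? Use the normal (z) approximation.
Power ≈ 0.95

Power calculation (paired t-test, normal approximation):
z_β = d · √n - z_α
z_β = 0.68 · √48 - 3.090
z_β = 0.68 · 6.928 - 3.090
z_β = 1.621

Power = Φ(z_β) = Φ(1.621) ≈ 0.947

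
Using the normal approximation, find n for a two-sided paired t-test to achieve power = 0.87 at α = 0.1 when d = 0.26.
n = 114 pairs

Sample size formula (paired t-test, normal approximation):
n = ((z_{α/2} + z_β) / d)²

z_{α/2} = 1.645 (for α = 0.1, two-sided)
z_β = 1.126 (for power = 0.87)
d = 0.26

n = ((1.645 + 1.126) / 0.26)²
n = (10.658)²
n ≈ 113.59
Round up to the next whole number: n = 114 pairs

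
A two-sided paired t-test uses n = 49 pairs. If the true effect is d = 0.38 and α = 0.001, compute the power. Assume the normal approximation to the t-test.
Power ≈ 0.26

Power calculation (paired t-test, normal approximation):
z_β = d · √n - z_{α/2}
z_β = 0.38 · √49 - 3.291
z_β = 0.38 · 7.000 - 3.291
z_β = -0.631

Power = Φ(z_β) = Φ(-0.631) ≈ 0.264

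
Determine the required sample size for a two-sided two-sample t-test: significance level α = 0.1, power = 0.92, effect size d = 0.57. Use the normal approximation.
n = 58 per group

Sample size formula (two-sample t-test, normal approximation):
n = 2 · ((z_{α/2} + z_β) / d)²

z_{α/2} = 1.645 (for α = 0.1, two-sided)
z_β = 1.405 (for power = 0.92)
d = 0.57

n = 2 · ((1.645 + 1.405) / 0.57)²
n = 2 · (5.351)²
n ≈ 57.27
Round up to the next whole number: n = 58 per group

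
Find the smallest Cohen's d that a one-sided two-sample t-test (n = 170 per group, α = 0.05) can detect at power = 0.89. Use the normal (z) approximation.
d ≈ 0.31

Minimum detectable effect (two-sample t-test, normal approximation):
d = (z_α + z_β) / √(n/2)
d = (1.645 + 1.227) / √(170/2)
d = 2.871 / 9.220
d ≈ 0.31

By Cohen's convention (0.2 small / 0.5 medium / 0.8 large): small effect.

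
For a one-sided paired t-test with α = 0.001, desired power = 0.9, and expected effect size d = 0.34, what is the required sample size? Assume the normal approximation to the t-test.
n = 166 pairs

Sample size formula (paired t-test, normal approximation):
n = ((z_α + z_β) / d)²

z_α = 3.090 (for α = 0.001, one-sided)
z_β = 1.282 (for power = 0.9)
d = 0.34

n = ((3.090 + 1.282) / 0.34)²
n = (12.859)²
n ≈ 165.35
Round up to the next whole number: n = 166 pairs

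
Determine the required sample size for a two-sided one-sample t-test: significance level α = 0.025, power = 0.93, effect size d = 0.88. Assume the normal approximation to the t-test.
n = 18

Sample size formula (one-sample t-test, normal approximation):
n = ((z_{α/2} + z_β) / d)²

z_{α/2} = 2.241 (for α = 0.025, two-sided)
z_β = 1.476 (for power = 0.93)
d = 0.88

n = ((2.241 + 1.476) / 0.88)²
n = (4.224)²
n ≈ 17.84
Round up to the next whole number: n = 18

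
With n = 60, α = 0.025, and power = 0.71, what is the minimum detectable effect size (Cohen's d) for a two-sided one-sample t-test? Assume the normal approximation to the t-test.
d ≈ 0.36

Minimum detectable effect (one-sample t-test, normal approximation):
d = (z_{α/2} + z_β) / √n
d = (2.241 + 0.553) / √60
d = 2.795 / 7.746
d ≈ 0.36

By Cohen's convention (0.2 small / 0.5 medium / 0.8 large): small effect.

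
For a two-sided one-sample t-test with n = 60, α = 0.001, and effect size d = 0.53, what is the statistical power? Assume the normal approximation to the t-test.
Power ≈ 0.79

Power calculation (one-sample t-test, normal approximation):
z_β = d · √n - z_{α/2}
z_β = 0.53 · √60 - 3.291
z_β = 0.53 · 7.746 - 3.291
z_β = 0.815

Power = Φ(z_β) = Φ(0.815) ≈ 0.792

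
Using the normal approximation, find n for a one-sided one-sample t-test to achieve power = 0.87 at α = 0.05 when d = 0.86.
n = 11

Sample size formula (one-sample t-test, normal approximation):
n = ((z_α + z_β) / d)²

z_α = 1.645 (for α = 0.05, one-sided)
z_β = 1.126 (for power = 0.87)
d = 0.86

n = ((1.645 + 1.126) / 0.86)²
n = (3.222)²
n ≈ 10.38
Round up to the next whole number: n = 11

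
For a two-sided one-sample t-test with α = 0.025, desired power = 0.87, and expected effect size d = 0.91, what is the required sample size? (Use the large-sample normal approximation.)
n = 14

Sample size formula (one-sample t-test, normal approximation):
n = ((z_{α/2} + z_β) / d)²

z_{α/2} = 2.241 (for α = 0.025, two-sided)
z_β = 1.126 (for power = 0.87)
d = 0.91

n = ((2.241 + 1.126) / 0.91)²
n = (3.700)²
n ≈ 13.69
Round up to the next whole number: n = 14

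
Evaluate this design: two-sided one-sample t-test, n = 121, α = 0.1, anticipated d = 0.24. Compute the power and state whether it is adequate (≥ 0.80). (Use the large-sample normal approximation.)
Power ≈ 0.84; the study is adequately powered (power ≥ 0.80)

Power calculation (one-sample t-test, normal approximation):
z_β = d · √n - z_{α/2}
z_β = 0.24 · √121 - 1.645
z_β = 0.24 · 11.000 - 1.645
z_β = 0.995

Power = Φ(z_β) = Φ(0.995) ≈ 0.840

Effect size d = 0.24 is small by Cohen's convention (0.2/0.5/0.8).

Threshold: power ≥ 0.80 is conventionally adequate.
Power ≈ 0.84 → the study is adequately powered (power ≥ 0.80).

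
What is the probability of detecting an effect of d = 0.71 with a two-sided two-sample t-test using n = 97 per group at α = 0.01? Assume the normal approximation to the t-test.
Power ≈ 0.99

Power calculation (two-sample t-test, normal approximation):
z_β = d · √(n/2) - z_{α/2}
z_β = 0.71 · √(97/2) - 2.576
z_β = 0.71 · 6.964 - 2.576
z_β = 2.369

Power = Φ(z_β) = Φ(2.369) ≈ 0.991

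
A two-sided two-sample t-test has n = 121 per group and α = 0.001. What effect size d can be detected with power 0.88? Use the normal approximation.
d ≈ 0.57

Minimum detectable effect (two-sample t-test, normal approximation):
d = (z_{α/2} + z_β) / √(n/2)
d = (3.291 + 1.175) / √(121/2)
d = 4.466 / 7.778
d ≈ 0.57

By Cohen's convention (0.2 small / 0.5 medium / 0.8 large): medium effect.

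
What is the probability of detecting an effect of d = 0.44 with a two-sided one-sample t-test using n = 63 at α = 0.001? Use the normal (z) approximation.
Power ≈ 0.58

Power calculation (one-sample t-test, normal approximation):
z_β = d · √n - z_{α/2}
z_β = 0.44 · √63 - 3.291
z_β = 0.44 · 7.937 - 3.291
z_β = 0.202

Power = Φ(z_β) = Φ(0.202) ≈ 0.580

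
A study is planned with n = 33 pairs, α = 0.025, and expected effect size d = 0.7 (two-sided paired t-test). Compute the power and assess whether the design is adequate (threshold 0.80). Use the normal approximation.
Power ≈ 0.96; the study is adequately powered (power ≥ 0.80)

Power calculation (paired t-test, normal approximation):
z_β = d · √n - z_{α/2}
z_β = 0.7 · √33 - 2.241
z_β = 0.7 · 5.745 - 2.241
z_β = 1.780

Power = Φ(z_β) = Φ(1.780) ≈ 0.962

Effect size d = 0.7 is medium by Cohen's convention (0.2/0.5/0.8).

Threshold: power ≥ 0.80 is conventionally adequate.
Power ≈ 0.96 → the study is adequately powered (power ≥ 0.80).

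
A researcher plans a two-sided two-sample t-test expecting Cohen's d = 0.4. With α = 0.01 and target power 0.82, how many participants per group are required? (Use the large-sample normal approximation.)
n = 153 per group

Sample size formula (two-sample t-test, normal approximation):
n = 2 · ((z_{α/2} + z_β) / d)²

z_{α/2} = 2.576 (for α = 0.01, two-sided)
z_β = 0.915 (for power = 0.82)
d = 0.4

n = 2 · ((2.576 + 0.915) / 0.4)²
n = 2 · (8.728)²
n ≈ 152.36
Round up to the next whole number: n = 153 per group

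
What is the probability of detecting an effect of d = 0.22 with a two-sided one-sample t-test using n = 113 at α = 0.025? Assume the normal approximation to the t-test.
Power ≈ 0.54

Power calculation (one-sample t-test, normal approximation):
z_β = d · √n - z_{α/2}
z_β = 0.22 · √113 - 2.241
z_β = 0.22 · 10.630 - 2.241
z_β = 0.097

Power = Φ(z_β) = Φ(0.097) ≈ 0.539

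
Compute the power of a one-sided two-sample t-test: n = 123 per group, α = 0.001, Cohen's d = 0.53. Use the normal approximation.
Power ≈ 0.86

Power calculation (two-sample t-test, normal approximation):
z_β = d · √(n/2) - z_α
z_β = 0.53 · √(123/2) - 3.090
z_β = 0.53 · 7.842 - 3.090
z_β = 1.066

Power = Φ(z_β) = Φ(1.066) ≈ 0.857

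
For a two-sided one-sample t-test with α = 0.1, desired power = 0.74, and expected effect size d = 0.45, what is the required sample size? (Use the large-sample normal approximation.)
n = 26

Sample size formula (one-sample t-test, normal approximation):
n = ((z_{α/2} + z_β) / d)²

z_{α/2} = 1.645 (for α = 0.1, two-sided)
z_β = 0.643 (for power = 0.74)
d = 0.45

n = ((1.645 + 0.643) / 0.45)²
n = (5.084)²
n ≈ 25.85
Round up to the next whole number: n = 26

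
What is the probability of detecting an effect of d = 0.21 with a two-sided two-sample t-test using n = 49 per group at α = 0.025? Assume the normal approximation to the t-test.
Power ≈ 0.11

Power calculation (two-sample t-test, normal approximation):
z_β = d · √(n/2) - z_{α/2}
z_β = 0.21 · √(49/2) - 2.241
z_β = 0.21 · 4.950 - 2.241
z_β = -1.202

Power = Φ(z_β) = Φ(-1.202) ≈ 0.115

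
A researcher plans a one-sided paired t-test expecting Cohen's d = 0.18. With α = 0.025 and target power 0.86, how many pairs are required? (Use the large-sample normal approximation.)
n = 286 pairs

Sample size formula (paired t-test, normal approximation):
n = ((z_α + z_β) / d)²

z_α = 1.960 (for α = 0.025, one-sided)
z_β = 1.080 (for power = 0.86)
d = 0.18

n = ((1.960 + 1.080) / 0.18)²
n = (16.889)²
n ≈ 285.24
Round up to the next whole number: n = 286 pairs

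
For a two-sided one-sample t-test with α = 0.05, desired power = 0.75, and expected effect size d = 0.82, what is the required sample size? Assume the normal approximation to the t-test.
n = 11

Sample size formula (one-sample t-test, normal approximation):
n = ((z_{α/2} + z_β) / d)²

z_{α/2} = 1.960 (for α = 0.05, two-sided)
z_β = 0.674 (for power = 0.75)
d = 0.82

n = ((1.960 + 0.674) / 0.82)²
n = (3.212)²
n ≈ 10.32
Round up to the next whole number: n = 11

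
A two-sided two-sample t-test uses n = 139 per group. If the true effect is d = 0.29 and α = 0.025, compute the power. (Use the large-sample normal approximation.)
Power ≈ 0.57

Power calculation (two-sample t-test, normal approximation):
z_β = d · √(n/2) - z_{α/2}
z_β = 0.29 · √(139/2) - 2.241
z_β = 0.29 · 8.337 - 2.241
z_β = 0.176

Power = Φ(z_β) = Φ(0.176) ≈ 0.570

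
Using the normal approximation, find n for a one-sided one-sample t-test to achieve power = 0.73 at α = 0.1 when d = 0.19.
n = 100

Sample size formula (one-sample t-test, normal approximation):
n = ((z_α + z_β) / d)²

z_α = 1.282 (for α = 0.1, one-sided)
z_β = 0.613 (for power = 0.73)
d = 0.19

n = ((1.282 + 0.613) / 0.19)²
n = (9.974)²
n ≈ 99.48
Round up to the next whole number: n = 100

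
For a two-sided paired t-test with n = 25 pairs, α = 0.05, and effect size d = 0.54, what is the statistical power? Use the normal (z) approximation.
Power ≈ 0.77

Power calculation (paired t-test, normal approximation):
z_β = d · √n - z_{α/2}
z_β = 0.54 · √25 - 1.960
z_β = 0.54 · 5.000 - 1.960
z_β = 0.740

Power = Φ(z_β) = Φ(0.740) ≈ 0.770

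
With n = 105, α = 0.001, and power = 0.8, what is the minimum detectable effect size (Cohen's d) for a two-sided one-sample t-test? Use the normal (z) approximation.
d ≈ 0.40

Minimum detectable effect (one-sample t-test, normal approximation):
d = (z_{α/2} + z_β) / √n
d = (3.291 + 0.842) / √105
d = 4.132 / 10.247
d ≈ 0.40

By Cohen's convention (0.2 small / 0.5 medium / 0.8 large): small effect.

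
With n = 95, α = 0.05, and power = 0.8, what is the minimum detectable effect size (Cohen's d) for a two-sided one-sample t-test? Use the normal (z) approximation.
d ≈ 0.29

Minimum detectable effect (one-sample t-test, normal approximation):
d = (z_{α/2} + z_β) / √n
d = (1.960 + 0.842) / √95
d = 2.802 / 9.747
d ≈ 0.29

By Cohen's convention (0.2 small / 0.5 medium / 0.8 large): small effect.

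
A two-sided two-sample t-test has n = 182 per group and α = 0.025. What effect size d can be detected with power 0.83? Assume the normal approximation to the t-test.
d ≈ 0.33

Minimum detectable effect (two-sample t-test, normal approximation):
d = (z_{α/2} + z_β) / √(n/2)
d = (2.241 + 0.954) / √(182/2)
d = 3.196 / 9.539
d ≈ 0.33

By Cohen's convention (0.2 small / 0.5 medium / 0.8 large): small effect.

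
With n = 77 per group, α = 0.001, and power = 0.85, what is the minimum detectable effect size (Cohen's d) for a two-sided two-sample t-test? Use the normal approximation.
d ≈ 0.70

Minimum detectable effect (two-sample t-test, normal approximation):
d = (z_{α/2} + z_β) / √(n/2)
d = (3.291 + 1.036) / √(77/2)
d = 4.327 / 6.205
d ≈ 0.70

By Cohen's convention (0.2 small / 0.5 medium / 0.8 large): medium effect.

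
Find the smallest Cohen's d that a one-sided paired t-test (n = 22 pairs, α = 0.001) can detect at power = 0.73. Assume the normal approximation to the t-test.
d ≈ 0.79

Minimum detectable effect (paired t-test, normal approximation):
d = (z_α + z_β) / √n
d = (3.090 + 0.613) / √22
d = 3.703 / 4.690
d ≈ 0.79

By Cohen's convention (0.2 small / 0.5 medium / 0.8 large): medium effect.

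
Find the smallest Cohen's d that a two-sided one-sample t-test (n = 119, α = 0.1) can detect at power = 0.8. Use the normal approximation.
d ≈ 0.23

Minimum detectable effect (one-sample t-test, normal approximation):
d = (z_{α/2} + z_β) / √n
d = (1.645 + 0.842) / √119
d = 2.486 / 10.909
d ≈ 0.23

By Cohen's convention (0.2 small / 0.5 medium / 0.8 large): small effect.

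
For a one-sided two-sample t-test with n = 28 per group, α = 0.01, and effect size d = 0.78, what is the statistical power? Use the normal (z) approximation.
Power ≈ 0.72

Power calculation (two-sample t-test, normal approximation):
z_β = d · √(n/2) - z_α
z_β = 0.78 · √(28/2) - 2.326
z_β = 0.78 · 3.742 - 2.326
z_β = 0.592

Power = Φ(z_β) = Φ(0.592) ≈ 0.723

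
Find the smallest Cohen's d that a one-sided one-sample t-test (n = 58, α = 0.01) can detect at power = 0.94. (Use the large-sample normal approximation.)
d ≈ 0.51

Minimum detectable effect (one-sample t-test, normal approximation):
d = (z_α + z_β) / √n
d = (2.326 + 1.555) / √58
d = 3.881 / 7.616
d ≈ 0.51

By Cohen's convention (0.2 small / 0.5 medium / 0.8 large): medium effect.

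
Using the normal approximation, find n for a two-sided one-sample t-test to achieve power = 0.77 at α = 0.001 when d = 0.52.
n = 61

Sample size formula (one-sample t-test, normal approximation):
n = ((z_{α/2} + z_β) / d)²

z_{α/2} = 3.291 (for α = 0.001, two-sided)
z_β = 0.739 (for power = 0.77)
d = 0.52

n = ((3.291 + 0.739) / 0.52)²
n = (7.750)²
n ≈ 60.06
Round up to the next whole number: n = 61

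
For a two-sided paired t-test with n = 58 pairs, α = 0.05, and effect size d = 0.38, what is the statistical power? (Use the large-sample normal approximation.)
Power ≈ 0.82

Power calculation (paired t-test, normal approximation):
z_β = d · √n - z_{α/2}
z_β = 0.38 · √58 - 1.960
z_β = 0.38 · 7.616 - 1.960
z_β = 0.934

Power = Φ(z_β) = Φ(0.934) ≈ 0.825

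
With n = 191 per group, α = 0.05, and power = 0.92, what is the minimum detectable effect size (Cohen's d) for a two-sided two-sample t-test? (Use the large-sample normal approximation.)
d ≈ 0.34

Minimum detectable effect (two-sample t-test, normal approximation):
d = (z_{α/2} + z_β) / √(n/2)
d = (1.960 + 1.405) / √(191/2)
d = 3.365 / 9.772
d ≈ 0.34

By Cohen's convention (0.2 small / 0.5 medium / 0.8 large): small effect.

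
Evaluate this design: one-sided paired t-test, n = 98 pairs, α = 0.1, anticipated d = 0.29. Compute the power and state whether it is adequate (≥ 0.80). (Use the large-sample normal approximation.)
Power ≈ 0.94; the study is adequately powered (power ≥ 0.80)

Power calculation (paired t-test, normal approximation):
z_β = d · √n - z_α
z_β = 0.29 · √98 - 1.282
z_β = 0.29 · 9.899 - 1.282
z_β = 1.589

Power = Φ(z_β) = Φ(1.589) ≈ 0.944

Effect size d = 0.29 is small by Cohen's convention (0.2/0.5/0.8).

Threshold: power ≥ 0.80 is conventionally adequate.
Power ≈ 0.94 → the study is adequately powered (power ≥ 0.80).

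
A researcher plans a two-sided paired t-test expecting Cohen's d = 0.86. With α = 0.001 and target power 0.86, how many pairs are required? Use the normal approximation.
n = 26 pairs

Sample size formula (paired t-test, normal approximation):
n = ((z_{α/2} + z_β) / d)²

z_{α/2} = 3.291 (for α = 0.001, two-sided)
z_β = 1.080 (for power = 0.86)
d = 0.86

n = ((3.291 + 1.080) / 0.86)²
n = (5.083)²
n ≈ 25.84
Round up to the next whole number: n = 26 pairs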